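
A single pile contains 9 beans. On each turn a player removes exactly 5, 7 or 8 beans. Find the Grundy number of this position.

1

Build the Grundy sequence with g(k) = mex{g(k−s) : s ∈ {5, 7, 8}, s ≤ k}:
k:     0  1  2  3  4  5  6  7  8  9
g(k):  0  0  0  0  0  1  1  1  1  1
So g(9) = 1.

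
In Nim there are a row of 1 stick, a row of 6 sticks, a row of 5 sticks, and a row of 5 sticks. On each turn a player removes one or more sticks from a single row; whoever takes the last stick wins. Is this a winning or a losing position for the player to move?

Winning position

Nim-sum: 1 ⊕ 6 ⊕ 5 ⊕ 5 = 7.
The nim-sum is 7 ≠ 0, so this is an N-position: the player to move can win.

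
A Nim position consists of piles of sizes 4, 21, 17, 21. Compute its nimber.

Nim-sum: 4 ^ 21 ^ 17 ^ 21 = 21.

21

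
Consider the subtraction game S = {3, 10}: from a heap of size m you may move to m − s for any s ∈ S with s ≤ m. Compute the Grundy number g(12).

2

Compute g(0), g(1), … for moves {3, 10}:
k:     0  1  2  3  4  5  6  7  8  9 10 11 12
g(k):  0  0  0  1  1  1  0  0  0  1  1  1  2
So g(12) = 2.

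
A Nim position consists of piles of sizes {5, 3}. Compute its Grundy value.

Nim-sum: 5 ⊕ 3 = 6.

6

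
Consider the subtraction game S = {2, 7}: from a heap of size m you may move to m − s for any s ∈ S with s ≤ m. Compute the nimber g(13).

0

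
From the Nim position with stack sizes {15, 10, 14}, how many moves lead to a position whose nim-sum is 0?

3

Compute the nim-sum pairwise:
15 ^ 10 = 5
5 ^ 14 = 11
The overall nim-sum is X = 11. A stack of size p has a winning move iff p XOR X < p (reduce it to p XOR X).
  15: 15 XOR 11 = 4 < 15 — winning move (to 4).
  10: 10 XOR 11 = 1 < 10 — winning move (to 1).
  14: 14 XOR 11 = 5 < 14 — winning move (to 5).
That gives 3 winning moves.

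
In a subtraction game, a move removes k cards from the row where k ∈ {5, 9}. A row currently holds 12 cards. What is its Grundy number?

2

Build the Grundy sequence with g(k) = mex{g(k−s) : s ∈ {5, 9}, s ≤ k}:
g(0) = mex{} = 0
g(1) = mex{} = 0
g(2) = mex{} = 0
g(3) = mex{} = 0
g(4) = mex{} = 0
g(5) = mex{0} = 1
g(6) = mex{0} = 1
g(7) = mex{0} = 1
g(8) = mex{0} = 1
g(9) = mex{0} = 1
g(10) = mex{0,1} = 2
g(11) = mex{0,1} = 2
g(12) = mex{0,1} = 2
So g(12) = 2.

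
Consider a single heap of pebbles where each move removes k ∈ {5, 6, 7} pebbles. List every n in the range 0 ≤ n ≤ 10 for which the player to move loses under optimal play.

Compute g(0), g(1), … for moves {5, 6, 7}:
g(0) = mex{} = 0
g(1) = mex{} = 0
g(2) = mex{} = 0
g(3) = mex{} = 0
g(4) = mex{} = 0
g(5) = mex{0} = 1
g(6) = mex{0} = 1
g(7) = mex{0} = 1
g(8) = mex{0} = 1
g(9) = mex{0} = 1
g(10) = mex{0,1} = 2
The P-positions (g = 0) in 0..10 are 0, 1, 2, 3, 4.

0, 1, 2, 3, 4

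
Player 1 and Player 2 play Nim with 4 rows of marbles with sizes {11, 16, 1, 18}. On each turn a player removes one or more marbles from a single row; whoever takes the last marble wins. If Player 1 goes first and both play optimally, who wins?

Player 1 wins

In binary:
  01011  (11)
  10000  (16)
  00001  (1)
  10010  (18)
  -----
  01000  (8)
The nim-sum is 8 ≠ 0, so this is an N-position: the player to move can win; Player 1 has a winning move.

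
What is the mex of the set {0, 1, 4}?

2

The values 0, 1 are all present; 2 is the first non-negative integer missing from the set.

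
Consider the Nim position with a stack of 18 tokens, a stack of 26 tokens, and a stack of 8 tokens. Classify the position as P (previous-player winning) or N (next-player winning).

Bitwise XOR of the heap sizes:
  10010  (18)
  11010  (26)
  01000  (8)
  -----
  00000  (0)
The nim-sum is 0, so this is a P-position: the player to move is in a losing position under optimal play.

P-position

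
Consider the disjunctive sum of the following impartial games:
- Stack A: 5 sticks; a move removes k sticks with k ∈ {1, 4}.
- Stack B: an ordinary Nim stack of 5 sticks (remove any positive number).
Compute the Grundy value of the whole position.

Build the Grundy sequence for stack A with g(k) = mex{g(k−s) : s ∈ {1, 4}, s ≤ k}:
k:     0  1  2  3  4  5
g(k):  0  1  0  1  2  0
So g(5) = 0.
Stack B is a plain Nim stack of size 5, so its Grundy value is 5.
By the Sprague-Grundy theorem, the Grundy value of a sum of independent games is the XOR of the component values.
Combined value = 0 ⊕ 5 = 5.

5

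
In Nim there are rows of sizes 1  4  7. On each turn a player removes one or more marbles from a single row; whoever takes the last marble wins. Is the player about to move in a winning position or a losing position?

Compute the nim-sum pairwise:
1 XOR 4 = 5
5 XOR 7 = 2
The nim-sum is 2 ≠ 0, so this is an N-position: the player to move can win.

Winning position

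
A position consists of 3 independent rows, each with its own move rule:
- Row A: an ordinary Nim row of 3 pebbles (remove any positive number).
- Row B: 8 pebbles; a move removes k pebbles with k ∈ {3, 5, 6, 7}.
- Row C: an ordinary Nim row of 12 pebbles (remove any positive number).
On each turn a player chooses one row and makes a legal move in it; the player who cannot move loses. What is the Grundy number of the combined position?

13

Row A is a plain Nim row of size 3, so its Grundy value is 3.
Grundy values for row B (subtraction set {3, 5, 6, 7}):
k:     0  1  2  3  4  5  6  7  8
g(k):  0  0  0  1  1  1  2  2  2
So g(8) = 2.
Row C is a plain Nim row of size 12, so its Grundy value is 12.
The value of a disjunctive sum is the nim-sum of the parts.
Combined value = 3 ⊕ 2 ⊕ 12 = 13.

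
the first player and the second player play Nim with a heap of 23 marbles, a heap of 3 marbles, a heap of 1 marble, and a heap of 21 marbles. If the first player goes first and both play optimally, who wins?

In binary:
  10111  (23)
  00011  (3)
  00001  (1)
  10101  (21)
  -----
  00000  (0)
The nim-sum is 0, so this is a P-position: the player to move is in a losing position under optimal play; the first player is about to move from it and so loses — the second player wins.

the second player wins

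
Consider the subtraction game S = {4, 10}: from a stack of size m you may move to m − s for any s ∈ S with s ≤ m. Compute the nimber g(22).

Grundy values for subtraction set {4, 10}:
k:     0  1  2  3  4  5  6  7  8  9 10 11 12 13 14 15 16 17 18 19 20 21 22
g(k):  0  0  0  0  1  1  1  1  0  0  2  2  1  1  0  0  0  0  1  1  1  1  0
So g(22) = 0.

0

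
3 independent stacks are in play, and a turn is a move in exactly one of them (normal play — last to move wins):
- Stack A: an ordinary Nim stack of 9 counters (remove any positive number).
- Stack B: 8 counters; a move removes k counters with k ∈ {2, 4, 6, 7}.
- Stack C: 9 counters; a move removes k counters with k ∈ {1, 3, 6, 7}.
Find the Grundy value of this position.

14

Stack A is a plain Nim stack of size 9, so its Grundy value is 9.
For stack B, compute g(0), g(1), … with moves {2, 4, 6, 7}:
g(0) = mex{} = 0
g(1) = mex{} = 0
g(2) = mex{0} = 1
g(3) = mex{0} = 1
g(4) = mex{0,1} = 2
g(5) = mex{0,1} = 2
g(6) = mex{0,1,2} = 3
g(7) = mex{0,1,2} = 3
g(8) = mex{0,1,2,3} = 4
So g(8) = 4.
Build the Grundy sequence for stack C with g(k) = mex{g(k−s) : s ∈ {1, 3, 6, 7}, s ≤ k}:
g(0) = mex{} = 0
g(1) = mex{0} = 1
g(2) = mex{1} = 0
g(3) = mex{0} = 1
g(4) = mex{1} = 0
g(5) = mex{0} = 1
g(6) = mex{0,1} = 2
g(7) = mex{0,1,2} = 3
g(8) = mex{0,1,3} = 2
g(9) = mex{0,1,2} = 3
So g(9) = 3.
By the Sprague-Grundy theorem, the Grundy value of a sum of independent games is the XOR of the component values.
Combined value = 9 XOR 4 XOR 3 = 14.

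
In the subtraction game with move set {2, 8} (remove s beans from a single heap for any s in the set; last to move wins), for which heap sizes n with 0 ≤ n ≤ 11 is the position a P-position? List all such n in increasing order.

0, 1, 4, 5, 10, 11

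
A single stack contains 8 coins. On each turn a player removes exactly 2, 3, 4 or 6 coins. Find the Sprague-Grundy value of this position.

0

Build the Grundy sequence with g(k) = mex{g(k−s) : s ∈ {2, 3, 4, 6}, s ≤ k}:
g(0) = mex{} = 0
g(1) = mex{} = 0
g(2) = mex{0} = 1
g(3) = mex{0} = 1
g(4) = mex{0,1} = 2
g(5) = mex{0,1} = 2
g(6) = mex{0,1,2} = 3
g(7) = mex{0,1,2} = 3
g(8) = mex{1,2,3} = 0
So g(8) = 0.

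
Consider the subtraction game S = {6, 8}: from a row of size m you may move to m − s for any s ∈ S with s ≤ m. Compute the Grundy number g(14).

0

Build the Grundy sequence with g(k) = mex{g(k−s) : s ∈ {6, 8}, s ≤ k}:
k:     0  1  2  3  4  5  6  7  8  9 10 11 12 13 14
g(k):  0  0  0  0  0  0  1  1  1  1  1  1  2  2  0
So g(14) = 0.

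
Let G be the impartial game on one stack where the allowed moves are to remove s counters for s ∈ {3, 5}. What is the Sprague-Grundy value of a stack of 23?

2

Compute g(0), g(1), … for moves {3, 5}:
k:     0  1  2  3  4  5  6  7  8  9 10 11 12 13 14 15 16 17 18 19 20 21 22 23
g(k):  0  0  0  1  1  1  2  2  0  0  0  1  1  1  2  2  0  0  0  1  1  1  2  2
So g(23) = 2.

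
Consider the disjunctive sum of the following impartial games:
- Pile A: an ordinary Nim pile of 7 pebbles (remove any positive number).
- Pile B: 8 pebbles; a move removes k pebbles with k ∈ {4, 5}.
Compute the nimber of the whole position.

5

Pile A is a plain Nim pile of size 7, so its Grundy value is 7.
Grundy values for pile B (subtraction set {4, 5}):
g(0) = mex{} = 0
g(1) = mex{} = 0
g(2) = mex{} = 0
g(3) = mex{} = 0
g(4) = mex{0} = 1
g(5) = mex{0} = 1
g(6) = mex{0} = 1
g(7) = mex{0} = 1
g(8) = mex{0,1} = 2
So g(8) = 2.
By the Sprague-Grundy theorem, the Grundy value of a sum of independent games is the XOR of the component values.
Combined value = 7 ⊕ 2 = 5.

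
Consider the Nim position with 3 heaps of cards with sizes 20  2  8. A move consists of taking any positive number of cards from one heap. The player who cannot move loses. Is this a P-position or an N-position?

Compute the nim-sum pairwise:
20 ^ 2 = 22
22 ^ 8 = 30
The nim-sum is 30 ≠ 0, so this is an N-position: the player to move can win.

N-position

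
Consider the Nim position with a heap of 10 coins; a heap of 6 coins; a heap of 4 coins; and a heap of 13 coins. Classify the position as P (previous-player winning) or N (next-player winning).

Compute the nim-sum pairwise:
10 ^ 6 = 12
12 ^ 4 = 8
8 ^ 13 = 5
The nim-sum is 5 ≠ 0, so this is an N-position: the player to move can win.

N-position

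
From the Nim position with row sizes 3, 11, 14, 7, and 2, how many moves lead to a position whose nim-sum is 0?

Nim-sum: 3 XOR 11 XOR 14 XOR 7 XOR 2 = 3.
The overall nim-sum is X = 3. A row of size p has a winning move iff p XOR X < p (reduce it to p XOR X).
  3: 3 XOR 3 = 0 < 3 — winning move (to 0).
  11: 11 XOR 3 = 8 < 11 — winning move (to 8).
  14: 14 XOR 3 = 13 < 14 — winning move (to 13).
  7: 7 XOR 3 = 4 < 7 — winning move (to 4).
  2: 2 XOR 3 = 1 < 2 — winning move (to 1).
That gives 5 winning moves.

5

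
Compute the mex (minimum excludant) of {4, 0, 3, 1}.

2

The values 0, 1 are all present; 2 is the first non-negative integer missing from the set.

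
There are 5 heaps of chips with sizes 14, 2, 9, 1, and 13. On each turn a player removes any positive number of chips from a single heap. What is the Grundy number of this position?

Nim-sum: 14 XOR 2 XOR 9 XOR 1 XOR 13 = 9.

9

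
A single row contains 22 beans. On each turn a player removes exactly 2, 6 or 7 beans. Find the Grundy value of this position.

Build the Grundy sequence with g(k) = mex{g(k−s) : s ∈ {2, 6, 7}, s ≤ k}:
k:     0  1  2  3  4  5  6  7  8  9 10 11 12 13 14 15 16 17 18 19 20 21 22
g(k):  0  0  1  1  0  0  1  1  2  0  3  1  2  0  0  1  1  0  0  1  1  2  0
So g(22) = 0.

0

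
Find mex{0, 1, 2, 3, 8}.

The values 0, 1, 2, 3 are all present; 4 is the first non-negative integer missing from the set.

4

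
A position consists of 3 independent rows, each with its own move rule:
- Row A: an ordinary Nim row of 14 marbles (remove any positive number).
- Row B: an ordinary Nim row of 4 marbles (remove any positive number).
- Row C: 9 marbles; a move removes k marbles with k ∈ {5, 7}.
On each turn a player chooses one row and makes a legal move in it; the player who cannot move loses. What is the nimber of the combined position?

Row A is a plain Nim row of size 14, so its Grundy value is 14.
Row B is a plain Nim row of size 4, so its Grundy value is 4.
Build the Grundy sequence for row C with g(k) = mex{g(k−s) : s ∈ {5, 7}, s ≤ k}:
g(0) = mex{} = 0
g(1) = mex{} = 0
g(2) = mex{} = 0
g(3) = mex{} = 0
g(4) = mex{} = 0
g(5) = mex{0} = 1
g(6) = mex{0} = 1
g(7) = mex{0} = 1
g(8) = mex{0} = 1
g(9) = mex{0} = 1
So g(9) = 1.
The value of a disjunctive sum is the nim-sum of the parts.
Combined value = 14 ⊕ 4 ⊕ 1 = 11.

11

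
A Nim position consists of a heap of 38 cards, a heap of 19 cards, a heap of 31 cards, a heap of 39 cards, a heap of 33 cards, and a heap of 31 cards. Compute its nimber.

51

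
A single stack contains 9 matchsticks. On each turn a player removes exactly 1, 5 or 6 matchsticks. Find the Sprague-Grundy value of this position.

3

Grundy values for subtraction set {1, 5, 6}:
k:     0  1  2  3  4  5  6  7  8  9
g(k):  0  1  0  1  0  1  2  3  2  3
So g(9) = 3.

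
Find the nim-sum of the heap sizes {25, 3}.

Compute the nim-sum pairwise:
25 ⊕ 3 = 26

26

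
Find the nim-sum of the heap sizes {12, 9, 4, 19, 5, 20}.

Compute the nim-sum pairwise:
12 ⊕ 9 = 5
5 ⊕ 4 = 1
1 ⊕ 19 = 18
18 ⊕ 5 = 23
23 ⊕ 20 = 3

3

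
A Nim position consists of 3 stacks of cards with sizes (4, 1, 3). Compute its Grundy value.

6

Nim-sum: 4 ^ 1 ^ 3 = 6.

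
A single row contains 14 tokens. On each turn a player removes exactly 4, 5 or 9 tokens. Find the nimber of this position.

0

Compute g(0), g(1), … for moves {4, 5, 9}:
k:     0  1  2  3  4  5  6  7  8  9 10 11 12 13 14
g(k):  0  0  0  0  1  1  1  1  2  2  2  2  3  0  0
So g(14) = 0.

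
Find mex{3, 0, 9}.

0 is in the set but 1 is not, so the mex is 1.

1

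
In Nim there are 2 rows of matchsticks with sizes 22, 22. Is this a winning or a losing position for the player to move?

Losing position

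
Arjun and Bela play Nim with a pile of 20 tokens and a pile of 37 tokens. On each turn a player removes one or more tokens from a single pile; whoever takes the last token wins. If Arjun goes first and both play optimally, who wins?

Nim-sum: 20 XOR 37 = 49.
The nim-sum is 49 ≠ 0, so this is an N-position: the player to move can win; Arjun has a winning move.

Arjun wins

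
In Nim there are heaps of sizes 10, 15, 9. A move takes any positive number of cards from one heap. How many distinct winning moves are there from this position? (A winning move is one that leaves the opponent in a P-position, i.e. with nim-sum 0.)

In binary:
  1010  (10)
  1111  (15)
  1001  (9)
  ----
  1100  (12)
The overall nim-sum is X = 12. A heap of size p has a winning move iff p XOR X < p (reduce it to p XOR X).
  10: 10 XOR 12 = 6 < 10 — winning move (to 6).
  15: 15 XOR 12 = 3 < 15 — winning move (to 3).
  9: 9 XOR 12 = 5 < 9 — winning move (to 5).
That gives 3 winning moves.

3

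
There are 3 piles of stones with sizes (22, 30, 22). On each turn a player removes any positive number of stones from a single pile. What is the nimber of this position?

30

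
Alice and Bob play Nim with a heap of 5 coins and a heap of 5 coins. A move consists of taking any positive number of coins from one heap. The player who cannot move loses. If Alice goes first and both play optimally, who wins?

Bob wins

Compute the nim-sum pairwise:
5 ^ 5 = 0
The nim-sum is 0, so this is a P-position: the player to move is in a losing position under optimal play; Alice is about to move from it and so loses — Bob wins.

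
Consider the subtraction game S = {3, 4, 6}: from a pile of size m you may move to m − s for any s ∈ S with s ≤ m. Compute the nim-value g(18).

0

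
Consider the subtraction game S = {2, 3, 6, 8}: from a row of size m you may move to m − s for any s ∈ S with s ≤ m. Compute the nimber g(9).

2

Grundy values for subtraction set {2, 3, 6, 8}:
g(0) = mex{} = 0
g(1) = mex{} = 0
g(2) = mex{0} = 1
g(3) = mex{0} = 1
g(4) = mex{0,1} = 2
g(5) = mex{1} = 0
g(6) = mex{0,1,2} = 3
g(7) = mex{0,2} = 1
g(8) = mex{0,1,3} = 2
g(9) = mex{0,1,3} = 2
So g(9) = 2.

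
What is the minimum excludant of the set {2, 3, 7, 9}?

0

0 is not in the set, so the mex is 0.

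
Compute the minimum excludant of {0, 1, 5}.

The values 0, 1 are all present; 2 is the first non-negative integer missing from the set.

2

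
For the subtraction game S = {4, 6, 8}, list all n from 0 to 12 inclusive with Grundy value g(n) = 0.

0, 1, 2, 3, 12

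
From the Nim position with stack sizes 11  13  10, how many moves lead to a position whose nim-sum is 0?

Write each in binary and XOR column by column:
  1011  (11)
  1101  (13)
  1010  (10)
  ----
  1100  (12)
The overall nim-sum is X = 12. A stack of size p has a winning move iff p XOR X < p (reduce it to p XOR X).
  11: 11 XOR 12 = 7 < 11 — winning move (to 7).
  13: 13 XOR 12 = 1 < 13 — winning move (to 1).
  10: 10 XOR 12 = 6 < 10 — winning move (to 6).
That gives 3 winning moves.

3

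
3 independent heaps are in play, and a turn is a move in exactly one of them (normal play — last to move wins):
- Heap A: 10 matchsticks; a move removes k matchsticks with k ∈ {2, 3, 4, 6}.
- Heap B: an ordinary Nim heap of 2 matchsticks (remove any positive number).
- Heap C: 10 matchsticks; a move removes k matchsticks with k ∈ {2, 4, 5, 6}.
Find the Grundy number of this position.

2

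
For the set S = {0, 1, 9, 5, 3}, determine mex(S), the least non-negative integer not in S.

The values 0, 1 are all present; 2 is the first non-negative integer missing from the set.

2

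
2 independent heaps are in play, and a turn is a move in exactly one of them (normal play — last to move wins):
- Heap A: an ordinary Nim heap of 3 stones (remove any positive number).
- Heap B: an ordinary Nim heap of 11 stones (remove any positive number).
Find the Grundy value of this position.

8

Heap A is a plain Nim heap of size 3, so its Grundy value is 3.
Heap B is a plain Nim heap of size 11, so its Grundy value is 11.
The value of a disjunctive sum is the nim-sum of the parts.
Combined value = 3 XOR 11 = 8.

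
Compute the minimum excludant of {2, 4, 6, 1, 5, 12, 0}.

3

The values 0, 1, 2 are all present; 3 is the first non-negative integer missing from the set.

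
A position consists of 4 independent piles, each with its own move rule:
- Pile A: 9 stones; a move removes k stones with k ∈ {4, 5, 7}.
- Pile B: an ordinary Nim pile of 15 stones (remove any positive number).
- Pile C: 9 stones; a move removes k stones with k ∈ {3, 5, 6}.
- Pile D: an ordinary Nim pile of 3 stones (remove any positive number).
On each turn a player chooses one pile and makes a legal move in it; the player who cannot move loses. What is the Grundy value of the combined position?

For pile A, compute g(0), g(1), … with moves {4, 5, 7}:
g(0) = mex{} = 0
g(1) = mex{} = 0
g(2) = mex{} = 0
g(3) = mex{} = 0
g(4) = mex{0} = 1
g(5) = mex{0} = 1
g(6) = mex{0} = 1
g(7) = mex{0} = 1
g(8) = mex{0,1} = 2
g(9) = mex{0,1} = 2
So g(9) = 2.
Pile B is a plain Nim pile of size 15, so its Grundy value is 15.
Grundy values for pile C (subtraction set {3, 5, 6}):
g(0) = mex{} = 0
g(1) = mex{} = 0
g(2) = mex{} = 0
g(3) = mex{0} = 1
g(4) = mex{0} = 1
g(5) = mex{0} = 1
g(6) = mex{0,1} = 2
g(7) = mex{0,1} = 2
g(8) = mex{0,1} = 2
g(9) = mex{1,2} = 0
So g(9) = 0.
Pile D is a plain Nim pile of size 3, so its Grundy value is 3.
The value of a disjunctive sum is the nim-sum of the parts.
Combined value = 2 XOR 15 XOR 0 XOR 3 = 14.

14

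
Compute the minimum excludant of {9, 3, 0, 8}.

1

0 is in the set but 1 is not, so the mex is 1.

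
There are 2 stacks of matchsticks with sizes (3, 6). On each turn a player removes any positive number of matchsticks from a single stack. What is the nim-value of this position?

Nim-sum: 3 XOR 6 = 5.

5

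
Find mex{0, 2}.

0 is in the set but 1 is not, so the mex is 1.

1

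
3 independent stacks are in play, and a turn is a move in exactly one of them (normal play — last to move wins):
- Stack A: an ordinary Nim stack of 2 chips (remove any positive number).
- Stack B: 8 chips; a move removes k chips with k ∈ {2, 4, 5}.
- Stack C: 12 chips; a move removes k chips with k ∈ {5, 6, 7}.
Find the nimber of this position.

2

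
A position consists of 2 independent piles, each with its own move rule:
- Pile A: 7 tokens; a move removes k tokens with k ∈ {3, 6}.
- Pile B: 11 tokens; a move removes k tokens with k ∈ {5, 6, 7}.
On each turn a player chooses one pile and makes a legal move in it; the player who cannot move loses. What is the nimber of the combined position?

0

For pile A, compute g(0), g(1), … with moves {3, 6}:
g(0) = mex{} = 0
g(1) = mex{} = 0
g(2) = mex{} = 0
g(3) = mex{0} = 1
g(4) = mex{0} = 1
g(5) = mex{0} = 1
g(6) = mex{0,1} = 2
g(7) = mex{0,1} = 2
So g(7) = 2.
For pile B, compute g(0), g(1), … with moves {5, 6, 7}:
k:     0  1  2  3  4  5  6  7  8  9 10 11
g(k):  0  0  0  0  0  1  1  1  1  1  2  2
So g(11) = 2.
The value of a disjunctive sum is the nim-sum of the parts.
Combined value = 2 XOR 2 = 0.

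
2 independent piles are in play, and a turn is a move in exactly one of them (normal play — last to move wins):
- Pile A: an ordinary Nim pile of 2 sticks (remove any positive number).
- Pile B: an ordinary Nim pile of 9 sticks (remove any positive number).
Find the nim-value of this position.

11

Pile A is a plain Nim pile of size 2, so its Grundy value is 2.
Pile B is a plain Nim pile of size 9, so its Grundy value is 9.
The value of a disjunctive sum is the nim-sum of the parts.
Combined value = 2 ⊕ 9 = 11.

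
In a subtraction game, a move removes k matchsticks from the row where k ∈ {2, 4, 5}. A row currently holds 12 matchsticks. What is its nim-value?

2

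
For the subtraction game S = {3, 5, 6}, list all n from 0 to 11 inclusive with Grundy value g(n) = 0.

0, 1, 2, 9, 10, 11

Compute g(0), g(1), … for moves {3, 5, 6}:
k:     0  1  2  3  4  5  6  7  8  9 10 11
g(k):  0  0  0  1  1  1  2  2  2  0  0  0
The P-positions (g = 0) in 0..11 are 0, 1, 2, 9, 10, 11.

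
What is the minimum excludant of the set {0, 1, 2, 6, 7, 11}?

The values 0, 1, 2 are all present; 3 is the first non-negative integer missing from the set.

3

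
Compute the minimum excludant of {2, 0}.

0 is in the set but 1 is not, so the mex is 1.

1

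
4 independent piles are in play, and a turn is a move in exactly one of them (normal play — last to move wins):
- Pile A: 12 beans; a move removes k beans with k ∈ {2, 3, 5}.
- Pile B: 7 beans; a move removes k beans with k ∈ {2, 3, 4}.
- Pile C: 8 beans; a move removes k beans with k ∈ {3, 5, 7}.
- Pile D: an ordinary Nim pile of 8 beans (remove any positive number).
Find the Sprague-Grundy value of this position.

8

For pile A, compute g(0), g(1), … with moves {2, 3, 5}:
g(0) = mex{} = 0
g(1) = mex{} = 0
g(2) = mex{0} = 1
g(3) = mex{0} = 1
g(4) = mex{0,1} = 2
g(5) = mex{0,1} = 2
g(6) = mex{0,1,2} = 3
g(7) = mex{1,2} = 0
g(8) = mex{1,2,3} = 0
g(9) = mex{0,2,3} = 1
g(10) = mex{0,2} = 1
g(11) = mex{0,1,3} = 2
g(12) = mex{0,1} = 2
So g(12) = 2.
Grundy values for pile B (subtraction set {2, 3, 4}):
g(0) = mex{} = 0
g(1) = mex{} = 0
g(2) = mex{0} = 1
g(3) = mex{0} = 1
g(4) = mex{0,1} = 2
g(5) = mex{0,1} = 2
g(6) = mex{1,2} = 0
g(7) = mex{1,2} = 0
So g(7) = 0.
Build the Grundy sequence for pile C with g(k) = mex{g(k−s) : s ∈ {3, 5, 7}, s ≤ k}:
g(0) = mex{} = 0
g(1) = mex{} = 0
g(2) = mex{} = 0
g(3) = mex{0} = 1
g(4) = mex{0} = 1
g(5) = mex{0} = 1
g(6) = mex{0,1} = 2
g(7) = mex{0,1} = 2
g(8) = mex{0,1} = 2
So g(8) = 2.
Pile D is a plain Nim pile of size 8, so its Grundy value is 8.
By the Sprague-Grundy theorem, the Grundy value of a sum of independent games is the XOR of the component values.
Combined value = 2 XOR 0 XOR 2 XOR 8 = 8.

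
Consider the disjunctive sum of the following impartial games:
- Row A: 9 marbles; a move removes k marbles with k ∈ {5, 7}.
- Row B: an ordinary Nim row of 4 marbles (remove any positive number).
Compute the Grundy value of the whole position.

5

Grundy values for row A (subtraction set {5, 7}):
k:     0  1  2  3  4  5  6  7  8  9
g(k):  0  0  0  0  0  1  1  1  1  1
So g(9) = 1.
Row B is a plain Nim row of size 4, so its Grundy value is 4.
The value of a disjunctive sum is the nim-sum of the parts.
Combined value = 1 ⊕ 4 = 5.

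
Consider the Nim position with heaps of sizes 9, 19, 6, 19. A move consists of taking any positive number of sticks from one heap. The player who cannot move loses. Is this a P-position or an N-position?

Bitwise XOR of the heap sizes:
  01001  (9)
  10011  (19)
  00110  (6)
  10011  (19)
  -----
  01111  (15)
The nim-sum is 15 ≠ 0, so this is an N-position: the player to move can win.

N-position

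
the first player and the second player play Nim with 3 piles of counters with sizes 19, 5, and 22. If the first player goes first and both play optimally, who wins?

the second player wins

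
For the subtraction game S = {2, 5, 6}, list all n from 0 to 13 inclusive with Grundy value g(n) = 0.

0, 1, 4, 8, 11, 12

Compute g(0), g(1), … for moves {2, 5, 6}:
g(0) = mex{} = 0
g(1) = mex{} = 0
g(2) = mex{0} = 1
g(3) = mex{0} = 1
g(4) = mex{1} = 0
g(5) = mex{0,1} = 2
g(6) = mex{0} = 1
g(7) = mex{0,1,2} = 3
g(8) = mex{1} = 0
g(9) = mex{0,1,3} = 2
g(10) = mex{0,2} = 1
g(11) = mex{1,2} = 0
g(12) = mex{1,3} = 0
g(13) = mex{0,3} = 1
The P-positions (g = 0) in 0..13 are 0, 1, 4, 8, 11, 12.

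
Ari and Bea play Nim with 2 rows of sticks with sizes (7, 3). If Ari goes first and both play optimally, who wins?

Compute the nim-sum pairwise:
7 ^ 3 = 4
The nim-sum is 4 ≠ 0, so this is an N-position: the player to move can win; Ari has a winning move.

Ari wins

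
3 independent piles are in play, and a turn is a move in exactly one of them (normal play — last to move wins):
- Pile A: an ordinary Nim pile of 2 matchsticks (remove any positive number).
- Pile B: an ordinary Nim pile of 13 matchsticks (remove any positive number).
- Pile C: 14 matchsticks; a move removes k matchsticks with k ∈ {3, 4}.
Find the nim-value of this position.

Pile A is a plain Nim pile of size 2, so its Grundy value is 2.
Pile B is a plain Nim pile of size 13, so its Grundy value is 13.
Grundy values for pile C (subtraction set {3, 4}):
k:     0  1  2  3  4  5  6  7  8  9 10 11 12 13 14
g(k):  0  0  0  1  1  1  2  0  0  0  1  1  1  2  0
So g(14) = 0.
The value of a disjunctive sum is the nim-sum of the parts.
Combined value = 2 XOR 13 XOR 0 = 15.

15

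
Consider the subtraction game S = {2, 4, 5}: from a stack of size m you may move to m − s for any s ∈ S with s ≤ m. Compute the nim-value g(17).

Build the Grundy sequence with g(k) = mex{g(k−s) : s ∈ {2, 4, 5}, s ≤ k}:
k:     0  1  2  3  4  5  6  7  8  9 10 11 12 13 14 15 16 17
g(k):  0  0  1  1  2  2  3  0  0  1  1  2  2  3  0  0  1  1
So g(17) = 1.

1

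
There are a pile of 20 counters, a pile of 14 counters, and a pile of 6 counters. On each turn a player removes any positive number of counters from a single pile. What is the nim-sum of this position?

28

Compute the nim-sum pairwise:
20 XOR 14 = 26
26 XOR 6 = 28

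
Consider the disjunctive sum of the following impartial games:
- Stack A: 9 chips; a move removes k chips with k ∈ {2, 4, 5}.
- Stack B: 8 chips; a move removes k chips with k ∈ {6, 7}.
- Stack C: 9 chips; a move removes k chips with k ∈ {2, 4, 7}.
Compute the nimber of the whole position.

0

Build the Grundy sequence for stack A with g(k) = mex{g(k−s) : s ∈ {2, 4, 5}, s ≤ k}:
k:     0  1  2  3  4  5  6  7  8  9
g(k):  0  0  1  1  2  2  3  0  0  1
So g(9) = 1.
Build the Grundy sequence for stack B with g(k) = mex{g(k−s) : s ∈ {6, 7}, s ≤ k}:
k:     0  1  2  3  4  5  6  7  8
g(k):  0  0  0  0  0  0  1  1  1
So g(8) = 1.
Grundy values for stack C (subtraction set {2, 4, 7}):
k:     0  1  2  3  4  5  6  7  8  9
g(k):  0  0  1  1  2  2  0  3  1  0
So g(9) = 0.
The value of a disjunctive sum is the nim-sum of the parts.
Combined value = 1 XOR 1 XOR 0 = 0.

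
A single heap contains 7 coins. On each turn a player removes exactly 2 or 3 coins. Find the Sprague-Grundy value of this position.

1

Grundy values for subtraction set {2, 3}:
g(0) = mex{} = 0
g(1) = mex{} = 0
g(2) = mex{0} = 1
g(3) = mex{0} = 1
g(4) = mex{0,1} = 2
g(5) = mex{1} = 0
g(6) = mex{1,2} = 0
g(7) = mex{0,2} = 1
So g(7) = 1.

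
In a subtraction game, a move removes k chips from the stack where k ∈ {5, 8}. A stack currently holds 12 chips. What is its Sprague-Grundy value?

Grundy values for subtraction set {5, 8}:
g(0) = mex{} = 0
g(1) = mex{} = 0
g(2) = mex{} = 0
g(3) = mex{} = 0
g(4) = mex{} = 0
g(5) = mex{0} = 1
g(6) = mex{0} = 1
g(7) = mex{0} = 1
g(8) = mex{0} = 1
g(9) = mex{0} = 1
g(10) = mex{0,1} = 2
g(11) = mex{0,1} = 2
g(12) = mex{0,1} = 2
So g(12) = 2.

2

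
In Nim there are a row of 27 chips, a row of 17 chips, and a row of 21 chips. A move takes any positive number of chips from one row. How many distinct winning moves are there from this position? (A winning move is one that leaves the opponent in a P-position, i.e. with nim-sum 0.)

3

Nim-sum: 27 XOR 17 XOR 21 = 31.
The overall nim-sum is X = 31. A row of size p has a winning move iff p XOR X < p (reduce it to p XOR X).
  27: 27 XOR 31 = 4 < 27 — winning move (to 4).
  17: 17 XOR 31 = 14 < 17 — winning move (to 14).
  21: 21 XOR 31 = 10 < 21 — winning move (to 10).
That gives 3 winning moves.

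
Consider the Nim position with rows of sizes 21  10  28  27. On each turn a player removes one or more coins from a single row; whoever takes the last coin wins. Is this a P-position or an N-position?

Compute the nim-sum pairwise:
21 ^ 10 = 31
31 ^ 28 = 3
3 ^ 27 = 24
The nim-sum is 24 ≠ 0, so this is an N-position: the player to move can win.

N-position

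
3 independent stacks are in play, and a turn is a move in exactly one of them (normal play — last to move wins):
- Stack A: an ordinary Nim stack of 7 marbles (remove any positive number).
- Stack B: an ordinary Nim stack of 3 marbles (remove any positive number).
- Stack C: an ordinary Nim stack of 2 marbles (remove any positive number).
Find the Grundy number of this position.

6

Stack A is a plain Nim stack of size 7, so its Grundy value is 7.
Stack B is a plain Nim stack of size 3, so its Grundy value is 3.
Stack C is a plain Nim stack of size 2, so its Grundy value is 2.
The value of a disjunctive sum is the nim-sum of the parts.
Combined value = 7 XOR 3 XOR 2 = 6.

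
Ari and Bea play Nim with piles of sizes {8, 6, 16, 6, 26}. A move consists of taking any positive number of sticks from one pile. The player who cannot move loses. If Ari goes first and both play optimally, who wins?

Ari wins

Compute the nim-sum pairwise:
8 XOR 6 = 14
14 XOR 16 = 30
30 XOR 6 = 24
24 XOR 26 = 2
The nim-sum is 2 ≠ 0, so this is an N-position: the player to move can win; Ari has a winning move.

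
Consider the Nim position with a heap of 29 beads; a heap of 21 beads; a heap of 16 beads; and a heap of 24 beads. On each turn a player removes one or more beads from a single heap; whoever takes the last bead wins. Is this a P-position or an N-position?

P-position

Nim-sum: 29 ^ 21 ^ 16 ^ 24 = 0.
The nim-sum is 0, so this is a P-position: the player to move is in a losing position under optimal play.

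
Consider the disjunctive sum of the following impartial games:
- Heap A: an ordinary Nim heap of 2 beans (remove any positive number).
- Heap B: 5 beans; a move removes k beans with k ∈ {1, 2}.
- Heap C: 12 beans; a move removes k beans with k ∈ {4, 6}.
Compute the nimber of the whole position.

0

Heap A is a plain Nim heap of size 2, so its Grundy value is 2.
Grundy values for heap B (subtraction set {1, 2}):
k:     0  1  2  3  4  5
g(k):  0  1  2  0  1  2
So g(5) = 2.
Build the Grundy sequence for heap C with g(k) = mex{g(k−s) : s ∈ {4, 6}, s ≤ k}:
k:     0  1  2  3  4  5  6  7  8  9 10 11 12
g(k):  0  0  0  0  1  1  1  1  2  2  0  0  0
So g(12) = 0.
The value of a disjunctive sum is the nim-sum of the parts.
Combined value = 2 XOR 2 XOR 0 = 0.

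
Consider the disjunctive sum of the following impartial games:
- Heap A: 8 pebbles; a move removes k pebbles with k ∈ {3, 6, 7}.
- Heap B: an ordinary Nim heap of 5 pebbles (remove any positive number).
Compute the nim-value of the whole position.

7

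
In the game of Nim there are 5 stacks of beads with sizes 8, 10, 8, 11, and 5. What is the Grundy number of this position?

Compute the nim-sum pairwise:
8 XOR 10 = 2
2 XOR 8 = 10
10 XOR 11 = 1
1 XOR 5 = 4

4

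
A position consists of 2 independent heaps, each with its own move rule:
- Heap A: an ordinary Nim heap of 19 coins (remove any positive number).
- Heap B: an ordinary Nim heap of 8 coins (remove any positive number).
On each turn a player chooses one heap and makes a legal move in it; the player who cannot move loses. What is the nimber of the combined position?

Heap A is a plain Nim heap of size 19, so its Grundy value is 19.
Heap B is a plain Nim heap of size 8, so its Grundy value is 8.
The value of a disjunctive sum is the nim-sum of the parts.
Combined value = 19 XOR 8 = 27.

27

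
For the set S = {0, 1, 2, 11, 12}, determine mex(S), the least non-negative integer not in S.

3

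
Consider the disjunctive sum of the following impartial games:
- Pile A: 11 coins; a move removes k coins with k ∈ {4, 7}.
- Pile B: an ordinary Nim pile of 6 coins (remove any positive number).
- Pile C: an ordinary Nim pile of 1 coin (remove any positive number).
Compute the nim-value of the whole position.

Build the Grundy sequence for pile A with g(k) = mex{g(k−s) : s ∈ {4, 7}, s ≤ k}:
g(0) = mex{} = 0
g(1) = mex{} = 0
g(2) = mex{} = 0
g(3) = mex{} = 0
g(4) = mex{0} = 1
g(5) = mex{0} = 1
g(6) = mex{0} = 1
g(7) = mex{0} = 1
g(8) = mex{0,1} = 2
g(9) = mex{0,1} = 2
g(10) = mex{0,1} = 2
g(11) = mex{1} = 0
So g(11) = 0.
Pile B is a plain Nim pile of size 6, so its Grundy value is 6.
Pile C is a plain Nim pile of size 1, so its Grundy value is 1.
The value of a disjunctive sum is the nim-sum of the parts.
Combined value = 0 ⊕ 6 ⊕ 1 = 7.

7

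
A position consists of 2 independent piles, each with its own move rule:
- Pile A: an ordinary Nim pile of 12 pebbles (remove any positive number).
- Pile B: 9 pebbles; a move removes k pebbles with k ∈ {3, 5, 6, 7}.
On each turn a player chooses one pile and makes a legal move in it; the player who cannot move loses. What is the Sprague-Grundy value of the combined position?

15

Pile A is a plain Nim pile of size 12, so its Grundy value is 12.
Build the Grundy sequence for pile B with g(k) = mex{g(k−s) : s ∈ {3, 5, 6, 7}, s ≤ k}:
k:     0  1  2  3  4  5  6  7  8  9
g(k):  0  0  0  1  1  1  2  2  2  3
So g(9) = 3.
The value of a disjunctive sum is the nim-sum of the parts.
Combined value = 12 XOR 3 = 15.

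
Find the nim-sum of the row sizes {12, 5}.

9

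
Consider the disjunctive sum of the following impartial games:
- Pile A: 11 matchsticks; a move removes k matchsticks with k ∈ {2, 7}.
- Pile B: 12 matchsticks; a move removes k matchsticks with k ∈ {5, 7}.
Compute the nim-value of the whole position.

1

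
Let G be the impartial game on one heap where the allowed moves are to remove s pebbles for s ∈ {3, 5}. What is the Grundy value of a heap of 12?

Compute g(0), g(1), … for moves {3, 5}:
k:     0  1  2  3  4  5  6  7  8  9 10 11 12
g(k):  0  0  0  1  1  1  2  2  0  0  0  1  1
So g(12) = 1.

1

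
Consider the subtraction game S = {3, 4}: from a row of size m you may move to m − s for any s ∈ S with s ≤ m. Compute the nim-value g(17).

1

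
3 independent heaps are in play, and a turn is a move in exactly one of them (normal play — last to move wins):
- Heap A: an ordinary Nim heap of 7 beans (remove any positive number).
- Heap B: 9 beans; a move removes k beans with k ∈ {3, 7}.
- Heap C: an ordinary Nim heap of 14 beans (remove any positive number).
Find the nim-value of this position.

8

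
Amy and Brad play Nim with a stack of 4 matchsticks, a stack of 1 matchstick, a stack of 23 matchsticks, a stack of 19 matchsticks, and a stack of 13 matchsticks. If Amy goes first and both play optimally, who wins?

Amy wins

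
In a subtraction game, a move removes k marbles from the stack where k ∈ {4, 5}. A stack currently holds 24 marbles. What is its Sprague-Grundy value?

1

Build the Grundy sequence with g(k) = mex{g(k−s) : s ∈ {4, 5}, s ≤ k}:
k:     0  1  2  3  4  5  6  7  8  9 10 11 12 13 14 15 16 17 18 19 20 21 22 23 24
g(k):  0  0  0  0  1  1  1  1  2  0  0  0  0  1  1  1  1  2  0  0  0  0  1  1  1
So g(24) = 1.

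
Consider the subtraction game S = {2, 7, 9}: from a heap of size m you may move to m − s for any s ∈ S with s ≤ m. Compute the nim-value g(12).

2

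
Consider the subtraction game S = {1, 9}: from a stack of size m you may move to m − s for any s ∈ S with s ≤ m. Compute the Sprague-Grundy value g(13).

1

Grundy values for subtraction set {1, 9}:
k:     0  1  2  3  4  5  6  7  8  9 10 11 12 13
g(k):  0  1  0  1  0  1  0  1  0  1  0  1  0  1
So g(13) = 1.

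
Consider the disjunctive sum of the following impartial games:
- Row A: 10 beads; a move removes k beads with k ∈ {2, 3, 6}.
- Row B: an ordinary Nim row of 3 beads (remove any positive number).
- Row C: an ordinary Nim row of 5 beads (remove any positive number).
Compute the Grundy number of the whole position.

6

Build the Grundy sequence for row A with g(k) = mex{g(k−s) : s ∈ {2, 3, 6}, s ≤ k}:
g(0) = mex{} = 0
g(1) = mex{} = 0
g(2) = mex{0} = 1
g(3) = mex{0} = 1
g(4) = mex{0,1} = 2
g(5) = mex{1} = 0
g(6) = mex{0,1,2} = 3
g(7) = mex{0,2} = 1
g(8) = mex{0,1,3} = 2
g(9) = mex{1,3} = 0
g(10) = mex{1,2} = 0
So g(10) = 0.
Row B is a plain Nim row of size 3, so its Grundy value is 3.
Row C is a plain Nim row of size 5, so its Grundy value is 5.
By the Sprague-Grundy theorem, the Grundy value of a sum of independent games is the XOR of the component values.
Combined value = 0 ⊕ 3 ⊕ 5 = 6.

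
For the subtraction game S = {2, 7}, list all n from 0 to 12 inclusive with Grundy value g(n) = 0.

0, 1, 4, 5, 9, 10

Grundy values for subtraction set {2, 7}:
g(0) = mex{} = 0
g(1) = mex{} = 0
g(2) = mex{0} = 1
g(3) = mex{0} = 1
g(4) = mex{1} = 0
g(5) = mex{1} = 0
g(6) = mex{0} = 1
g(7) = mex{0} = 1
g(8) = mex{0,1} = 2
g(9) = mex{1} = 0
g(10) = mex{1,2} = 0
g(11) = mex{0} = 1
g(12) = mex{0} = 1
The P-positions (g = 0) in 0..12 are 0, 1, 4, 5, 9, 10.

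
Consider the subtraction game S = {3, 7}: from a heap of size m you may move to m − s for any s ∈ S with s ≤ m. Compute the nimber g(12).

Compute g(0), g(1), … for moves {3, 7}:
k:     0  1  2  3  4  5  6  7  8  9 10 11 12
g(k):  0  0  0  1  1  1  0  2  2  1  0  0  0
So g(12) = 0.

0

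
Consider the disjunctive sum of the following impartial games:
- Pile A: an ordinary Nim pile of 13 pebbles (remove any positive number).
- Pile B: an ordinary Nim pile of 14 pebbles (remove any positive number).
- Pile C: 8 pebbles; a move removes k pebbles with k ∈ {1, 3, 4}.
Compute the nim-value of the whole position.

2

Pile A is a plain Nim pile of size 13, so its Grundy value is 13.
Pile B is a plain Nim pile of size 14, so its Grundy value is 14.
Grundy values for pile C (subtraction set {1, 3, 4}):
k:     0  1  2  3  4  5  6  7  8
g(k):  0  1  0  1  2  3  2  0  1
So g(8) = 1.
By the Sprague-Grundy theorem, the Grundy value of a sum of independent games is the XOR of the component values.
Combined value = 13 XOR 14 XOR 1 = 2.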